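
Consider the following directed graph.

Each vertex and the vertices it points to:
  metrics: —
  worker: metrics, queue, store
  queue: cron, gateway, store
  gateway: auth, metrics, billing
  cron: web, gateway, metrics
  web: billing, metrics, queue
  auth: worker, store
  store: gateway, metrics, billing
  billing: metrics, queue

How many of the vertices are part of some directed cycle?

8

A vertex is on a directed cycle iff it belongs to a strongly connected component of size ≥ 2 (or has a self-loop).
The vertices on cycles are {web, auth, cron, queue, store, worker, billing, gateway} — 8 in total.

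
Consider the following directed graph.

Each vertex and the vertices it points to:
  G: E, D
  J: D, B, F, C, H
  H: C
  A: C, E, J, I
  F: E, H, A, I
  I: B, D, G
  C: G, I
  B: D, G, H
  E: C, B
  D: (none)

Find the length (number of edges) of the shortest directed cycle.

3

For each vertex v, BFS finds the shortest path from v back to v.
The shortest such closed walk is F → A → J → F, length 3.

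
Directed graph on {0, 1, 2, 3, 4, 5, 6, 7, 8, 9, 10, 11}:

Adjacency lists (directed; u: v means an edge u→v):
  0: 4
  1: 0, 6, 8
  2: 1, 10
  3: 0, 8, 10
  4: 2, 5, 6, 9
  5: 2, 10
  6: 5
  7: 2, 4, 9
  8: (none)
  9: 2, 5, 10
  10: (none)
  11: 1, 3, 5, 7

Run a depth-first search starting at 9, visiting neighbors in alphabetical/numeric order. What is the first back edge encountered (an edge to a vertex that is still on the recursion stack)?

DFS from 9 (visiting neighbors in alphabetical/numeric order); mark gray on enter, black on exit:
9 gray
  2 gray
    1 gray
      0 gray
        4 gray
          4→2: 2 is gray → back edge
First back edge: 4 → 2.

4→2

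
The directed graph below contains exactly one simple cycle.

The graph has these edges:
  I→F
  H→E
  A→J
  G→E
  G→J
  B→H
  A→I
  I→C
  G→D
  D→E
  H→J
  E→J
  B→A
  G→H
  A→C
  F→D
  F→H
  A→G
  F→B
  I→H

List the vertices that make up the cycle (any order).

A, B, F, I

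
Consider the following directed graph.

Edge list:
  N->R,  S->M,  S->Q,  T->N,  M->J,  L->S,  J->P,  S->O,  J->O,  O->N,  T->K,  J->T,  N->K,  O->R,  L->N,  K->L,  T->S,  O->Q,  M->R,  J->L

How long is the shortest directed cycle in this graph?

3

For each vertex v, BFS finds the shortest path from v back to v.
The shortest such closed walk is K → L → N → K, length 3.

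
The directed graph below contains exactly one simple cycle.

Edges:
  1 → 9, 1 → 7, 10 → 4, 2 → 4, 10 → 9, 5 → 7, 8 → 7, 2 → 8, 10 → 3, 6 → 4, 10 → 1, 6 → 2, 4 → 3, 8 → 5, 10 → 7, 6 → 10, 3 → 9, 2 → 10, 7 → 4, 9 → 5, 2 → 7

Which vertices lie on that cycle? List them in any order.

3, 4, 5, 7, 9

DFS with gray/black marking from 9:
9 gray
  5 gray
    7 gray
      4 gray
        3 gray
          3→9: 9 is gray → back edge
Back edge closes the cycle 9 → 5 → 7 → 4 → 3 → 9; its vertices are {3, 4, 5, 7, 9}.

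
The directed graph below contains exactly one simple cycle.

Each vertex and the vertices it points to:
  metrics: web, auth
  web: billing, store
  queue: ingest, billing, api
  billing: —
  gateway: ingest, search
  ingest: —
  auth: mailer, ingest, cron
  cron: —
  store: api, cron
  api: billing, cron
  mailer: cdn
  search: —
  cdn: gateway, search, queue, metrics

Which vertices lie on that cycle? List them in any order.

cdn, auth, mailer, metrics

DFS with gray/black marking from cdn:
cdn gray
  gateway gray
    ingest gray
    ingest black
    search gray
    search black
  gateway black
  cdn→search: search black — skip
  queue gray
    queue→ingest: ingest black — skip
    billing gray
    billing black
    api gray
      api→billing: billing black — skip
      cron gray
      cron black
    api black
  queue black
  metrics gray
    web gray
      web→billing: billing black — skip
      store gray
        store→api: api black — skip
        store→cron: cron black — skip
      store black
    web black
    auth gray
      mailer gray
        mailer→cdn: cdn is gray → back edge
Back edge closes the cycle cdn → metrics → auth → mailer → cdn; its vertices are {cdn, auth, mailer, metrics}.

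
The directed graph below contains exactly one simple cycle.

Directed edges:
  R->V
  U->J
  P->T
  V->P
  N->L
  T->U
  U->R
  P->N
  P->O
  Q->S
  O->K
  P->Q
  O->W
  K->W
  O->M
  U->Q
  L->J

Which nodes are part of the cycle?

P, R, T, U, V

DFS with gray/black marking from P:
P gray
  T gray
    U gray
      R gray
        V gray
          V→P: P is gray → back edge
Back edge closes the cycle P → T → U → R → V → P; its vertices are {P, R, T, U, V}.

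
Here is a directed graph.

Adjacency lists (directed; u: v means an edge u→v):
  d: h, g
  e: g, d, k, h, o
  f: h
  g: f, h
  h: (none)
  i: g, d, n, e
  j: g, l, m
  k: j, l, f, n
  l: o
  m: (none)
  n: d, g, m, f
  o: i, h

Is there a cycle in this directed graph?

DFS with white/gray/black marking, starting from l:
l gray
  o gray
    i gray
      g gray
        f gray
          h gray
          h black
        f black
        g→h: h black — skip
      g black
      d gray
        d→h: h black — skip
        d→g: g black — skip
      d black
      n gray
        n→d: d black — skip
        n→g: g black — skip
        m gray
        m black
        n→f: f black — skip
      n black
      e gray
        e→g: g black — skip
        e→d: d black — skip
        k gray
          j gray
            j→g: g black — skip
            j→l: l is gray → back edge
Back edge found, so a cycle exists: l → o → i → e → k → j → l.

Yes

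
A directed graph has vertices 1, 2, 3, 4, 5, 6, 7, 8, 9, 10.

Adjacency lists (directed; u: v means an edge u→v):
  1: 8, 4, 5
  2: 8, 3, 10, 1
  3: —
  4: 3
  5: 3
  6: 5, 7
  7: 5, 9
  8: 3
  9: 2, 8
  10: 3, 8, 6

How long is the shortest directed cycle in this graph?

For each vertex v, BFS finds the shortest path from v back to v.
The shortest such closed walk is 9 → 2 → 10 → 6 → 7 → 9, length 5.

5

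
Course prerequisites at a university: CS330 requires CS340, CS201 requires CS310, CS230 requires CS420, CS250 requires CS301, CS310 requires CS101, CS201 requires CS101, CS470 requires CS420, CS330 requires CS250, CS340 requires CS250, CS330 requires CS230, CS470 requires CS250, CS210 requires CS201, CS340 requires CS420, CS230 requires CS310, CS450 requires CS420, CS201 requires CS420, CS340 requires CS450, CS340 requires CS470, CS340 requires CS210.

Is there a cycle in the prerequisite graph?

No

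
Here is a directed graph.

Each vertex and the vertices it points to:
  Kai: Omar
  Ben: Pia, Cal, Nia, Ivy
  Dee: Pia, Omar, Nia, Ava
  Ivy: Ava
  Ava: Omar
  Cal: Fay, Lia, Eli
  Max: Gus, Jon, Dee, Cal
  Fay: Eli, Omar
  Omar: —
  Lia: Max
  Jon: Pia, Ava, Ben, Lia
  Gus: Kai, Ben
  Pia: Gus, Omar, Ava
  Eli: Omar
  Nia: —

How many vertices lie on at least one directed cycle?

8

A vertex is on a directed cycle iff it belongs to a strongly connected component of size ≥ 2 (or has a self-loop).
The vertices on cycles are {Ben, Cal, Dee, Gus, Jon, Lia, Max, Pia} — 8 in total.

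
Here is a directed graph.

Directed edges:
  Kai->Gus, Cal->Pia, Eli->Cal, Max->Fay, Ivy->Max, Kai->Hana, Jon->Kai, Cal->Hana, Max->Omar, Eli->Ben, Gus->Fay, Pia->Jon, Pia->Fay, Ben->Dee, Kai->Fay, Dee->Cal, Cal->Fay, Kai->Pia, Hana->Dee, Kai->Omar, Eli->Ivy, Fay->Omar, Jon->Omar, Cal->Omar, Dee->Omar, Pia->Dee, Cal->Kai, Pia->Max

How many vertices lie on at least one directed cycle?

6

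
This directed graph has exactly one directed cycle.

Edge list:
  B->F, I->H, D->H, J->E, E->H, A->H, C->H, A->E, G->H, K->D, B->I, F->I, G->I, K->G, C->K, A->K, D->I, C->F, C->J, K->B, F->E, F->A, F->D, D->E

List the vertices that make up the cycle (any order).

DFS with gray/black marking from K:
K gray
  G gray
    I gray
      H gray
      H black
    I black
    G→H: H black — skip
  G black
  B gray
    F gray
      E gray
        E→H: H black — skip
      E black
      F→I: I black — skip
      D gray
        D→I: I black — skip
        D→H: H black — skip
        D→E: E black — skip
      D black
      A gray
        A→H: H black — skip
        A→K: K is gray → back edge
Back edge closes the cycle K → B → F → A → K; its vertices are {A, B, F, K}.

A, B, F, K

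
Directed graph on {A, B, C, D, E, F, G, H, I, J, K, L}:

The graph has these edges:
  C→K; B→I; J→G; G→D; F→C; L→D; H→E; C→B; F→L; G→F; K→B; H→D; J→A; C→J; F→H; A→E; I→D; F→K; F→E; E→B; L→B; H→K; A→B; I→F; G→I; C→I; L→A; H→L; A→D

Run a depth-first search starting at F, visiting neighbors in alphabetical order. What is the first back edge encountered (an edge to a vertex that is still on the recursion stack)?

DFS from F (visiting neighbors in alphabetical order); mark gray on enter, black on exit:
F gray
  C gray
    B gray
      I gray
        D gray
        D black
        I→F: F is gray → back edge
First back edge: I → F.

I→F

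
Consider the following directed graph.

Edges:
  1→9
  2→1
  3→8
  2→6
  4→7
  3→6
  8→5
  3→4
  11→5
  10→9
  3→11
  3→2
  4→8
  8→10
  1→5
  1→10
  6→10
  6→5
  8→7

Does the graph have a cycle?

No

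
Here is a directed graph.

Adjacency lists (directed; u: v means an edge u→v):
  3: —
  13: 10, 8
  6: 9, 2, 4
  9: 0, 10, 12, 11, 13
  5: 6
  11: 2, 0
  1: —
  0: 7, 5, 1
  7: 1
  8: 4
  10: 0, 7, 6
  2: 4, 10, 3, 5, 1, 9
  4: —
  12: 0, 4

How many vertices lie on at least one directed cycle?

A vertex is on a directed cycle iff it belongs to a strongly connected component of size ≥ 2 (or has a self-loop).
The vertices on cycles are {0, 2, 5, 6, 9, 10, 11, 12, 13} — 9 in total.

9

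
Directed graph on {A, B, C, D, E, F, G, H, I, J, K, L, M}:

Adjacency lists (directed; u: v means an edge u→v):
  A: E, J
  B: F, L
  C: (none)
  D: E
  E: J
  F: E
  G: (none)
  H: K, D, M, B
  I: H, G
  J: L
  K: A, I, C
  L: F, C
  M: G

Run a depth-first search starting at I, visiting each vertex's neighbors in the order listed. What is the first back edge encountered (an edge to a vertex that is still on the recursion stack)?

DFS from I (visiting each vertex's neighbors in the order listed); mark gray on enter, black on exit:
I gray
  H gray
    K gray
      A gray
        E gray
          J gray
            L gray
              F gray
                F→E: E is gray → back edge
First back edge: F → E.

F→E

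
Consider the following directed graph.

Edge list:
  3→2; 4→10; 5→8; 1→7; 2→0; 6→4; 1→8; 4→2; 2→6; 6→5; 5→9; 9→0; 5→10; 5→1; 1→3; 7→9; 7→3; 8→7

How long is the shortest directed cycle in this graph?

For each vertex v, BFS finds the shortest path from v back to v.
The shortest such closed walk is 6 → 4 → 2 → 6, length 3.

3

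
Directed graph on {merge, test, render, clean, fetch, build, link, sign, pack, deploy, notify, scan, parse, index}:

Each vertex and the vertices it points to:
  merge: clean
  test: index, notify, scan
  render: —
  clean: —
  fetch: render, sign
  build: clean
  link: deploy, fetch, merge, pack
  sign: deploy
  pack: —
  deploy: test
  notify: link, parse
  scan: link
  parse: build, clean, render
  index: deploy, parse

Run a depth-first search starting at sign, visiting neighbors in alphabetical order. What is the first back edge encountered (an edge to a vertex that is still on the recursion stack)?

index→deploy

DFS from sign (visiting neighbors in alphabetical order); mark gray on enter, black on exit:
sign gray
  deploy gray
    test gray
      index gray
        index→deploy: deploy is gray → back edge
First back edge: index → deploy.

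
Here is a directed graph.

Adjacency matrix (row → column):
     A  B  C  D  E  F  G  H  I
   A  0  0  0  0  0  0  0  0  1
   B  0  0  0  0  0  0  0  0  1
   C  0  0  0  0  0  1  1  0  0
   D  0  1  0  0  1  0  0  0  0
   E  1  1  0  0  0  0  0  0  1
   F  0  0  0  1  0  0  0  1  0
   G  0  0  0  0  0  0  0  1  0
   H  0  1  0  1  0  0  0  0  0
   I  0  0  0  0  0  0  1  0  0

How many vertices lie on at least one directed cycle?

7

A vertex is on a directed cycle iff it belongs to a strongly connected component of size ≥ 2 (or has a self-loop).
The vertices on cycles are {A, B, D, E, G, H, I} — 7 in total.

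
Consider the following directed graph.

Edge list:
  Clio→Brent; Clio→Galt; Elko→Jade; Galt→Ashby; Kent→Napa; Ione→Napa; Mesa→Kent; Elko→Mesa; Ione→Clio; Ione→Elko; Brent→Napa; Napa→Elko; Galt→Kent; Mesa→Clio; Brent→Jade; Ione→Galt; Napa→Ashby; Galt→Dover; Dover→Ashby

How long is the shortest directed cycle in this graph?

For each vertex v, BFS finds the shortest path from v back to v.
The shortest such closed walk is Napa → Elko → Mesa → Kent → Napa, length 4.

4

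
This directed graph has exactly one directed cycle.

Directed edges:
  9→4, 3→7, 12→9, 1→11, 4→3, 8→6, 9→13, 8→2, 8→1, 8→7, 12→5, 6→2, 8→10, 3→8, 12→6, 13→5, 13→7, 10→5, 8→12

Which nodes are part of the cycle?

DFS with gray/black marking from 8:
8 gray
  7 gray
  7 black
  10 gray
    5 gray
    5 black
  10 black
  12 gray
    12→5: 5 black — skip
    9 gray
      4 gray
        3 gray
          3→8: 8 is gray → back edge
Back edge closes the cycle 8 → 12 → 9 → 4 → 3 → 8; its vertices are {3, 4, 8, 9, 12}.

3, 4, 8, 9, 12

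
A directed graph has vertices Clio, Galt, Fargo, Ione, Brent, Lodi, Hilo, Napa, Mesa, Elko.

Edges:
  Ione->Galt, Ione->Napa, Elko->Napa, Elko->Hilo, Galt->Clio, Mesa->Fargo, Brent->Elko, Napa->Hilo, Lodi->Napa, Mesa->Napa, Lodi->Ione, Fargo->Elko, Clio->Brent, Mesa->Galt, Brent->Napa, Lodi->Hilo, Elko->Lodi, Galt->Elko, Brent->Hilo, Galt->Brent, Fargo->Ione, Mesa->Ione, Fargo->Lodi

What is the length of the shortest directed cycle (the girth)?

For each vertex v, BFS finds the shortest path from v back to v.
The shortest such closed walk is Ione → Galt → Elko → Lodi → Ione, length 4.

4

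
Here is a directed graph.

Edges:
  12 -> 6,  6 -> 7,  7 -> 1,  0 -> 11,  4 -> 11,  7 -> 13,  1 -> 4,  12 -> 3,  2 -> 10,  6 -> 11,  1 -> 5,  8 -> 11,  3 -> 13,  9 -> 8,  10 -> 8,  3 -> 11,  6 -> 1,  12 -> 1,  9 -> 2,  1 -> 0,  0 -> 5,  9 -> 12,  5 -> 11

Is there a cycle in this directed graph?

DFS with white/gray/black marking, starting from 4:
4 gray
  11 gray
  11 black
4 black
0 gray
  0→11: 11 black — skip
  5 gray
    5→11: 11 black — skip
  5 black
0 black
1 gray
  1→0: 0 black — skip
  1→5: 5 black — skip
  1→4: 4 black — skip
1 black
2 gray
  10 gray
    8 gray
      8→11: 11 black — skip
    8 black
  10 black
2 black
3 gray
  3→11: 11 black — skip
  13 gray
  13 black
3 black
6 gray
  7 gray
    7→13: 13 black — skip
    7→1: 1 black — skip
  7 black
  6→1: 1 black — skip
  6→11: 11 black — skip
6 black
9 gray
  9→2: 2 black — skip
  9→8: 8 black — skip
  12 gray
    12→3: 3 black — skip
    12→6: 6 black — skip
    12→1: 1 black — skip
  12 black
9 black
Every edge goes to a white or black vertex — no back edge, so the graph is acyclic.

No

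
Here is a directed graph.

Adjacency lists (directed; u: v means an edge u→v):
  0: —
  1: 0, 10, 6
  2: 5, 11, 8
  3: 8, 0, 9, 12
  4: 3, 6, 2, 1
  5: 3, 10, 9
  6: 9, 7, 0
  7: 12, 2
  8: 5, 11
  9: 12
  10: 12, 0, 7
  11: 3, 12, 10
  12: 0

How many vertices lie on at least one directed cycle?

7

A vertex is on a directed cycle iff it belongs to a strongly connected component of size ≥ 2 (or has a self-loop).
The vertices on cycles are {2, 3, 5, 7, 8, 10, 11} — 7 in total.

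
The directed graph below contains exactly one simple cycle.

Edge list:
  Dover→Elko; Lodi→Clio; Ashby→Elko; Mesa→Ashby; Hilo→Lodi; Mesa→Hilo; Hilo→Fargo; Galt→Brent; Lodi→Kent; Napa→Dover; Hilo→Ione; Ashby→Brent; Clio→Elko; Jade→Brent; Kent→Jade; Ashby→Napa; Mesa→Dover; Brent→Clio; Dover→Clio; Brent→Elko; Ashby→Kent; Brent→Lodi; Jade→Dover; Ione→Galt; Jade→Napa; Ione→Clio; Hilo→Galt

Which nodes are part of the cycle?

Jade, Kent, Lodi, Brent

DFS with gray/black marking from Kent:
Kent gray
  Jade gray
    Brent gray
      Lodi gray
        Clio gray
          Elko gray
          Elko black
        Clio black
        Lodi→Kent: Kent is gray → back edge
Back edge closes the cycle Kent → Jade → Brent → Lodi → Kent; its vertices are {Jade, Kent, Lodi, Brent}.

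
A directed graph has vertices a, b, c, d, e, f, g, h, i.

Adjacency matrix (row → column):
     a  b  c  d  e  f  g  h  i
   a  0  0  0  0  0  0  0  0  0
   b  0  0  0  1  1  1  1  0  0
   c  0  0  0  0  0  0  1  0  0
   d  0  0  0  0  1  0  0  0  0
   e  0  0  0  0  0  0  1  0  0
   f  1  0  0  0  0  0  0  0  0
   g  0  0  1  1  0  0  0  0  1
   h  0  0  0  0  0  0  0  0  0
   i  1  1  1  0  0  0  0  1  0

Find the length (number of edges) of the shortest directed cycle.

For each vertex v, BFS finds the shortest path from v back to v.
The shortest such closed walk is g → c → g, length 2.

2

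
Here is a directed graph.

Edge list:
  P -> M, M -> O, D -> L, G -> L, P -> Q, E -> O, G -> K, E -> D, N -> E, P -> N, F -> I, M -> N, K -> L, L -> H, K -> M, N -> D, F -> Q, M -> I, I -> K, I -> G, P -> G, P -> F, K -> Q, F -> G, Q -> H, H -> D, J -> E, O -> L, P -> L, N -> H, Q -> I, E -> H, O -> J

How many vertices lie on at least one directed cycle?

A vertex is on a directed cycle iff it belongs to a strongly connected component of size ≥ 2 (or has a self-loop).
The vertices on cycles are {D, E, G, H, I, J, K, L, M, O, Q} — 11 in total.

11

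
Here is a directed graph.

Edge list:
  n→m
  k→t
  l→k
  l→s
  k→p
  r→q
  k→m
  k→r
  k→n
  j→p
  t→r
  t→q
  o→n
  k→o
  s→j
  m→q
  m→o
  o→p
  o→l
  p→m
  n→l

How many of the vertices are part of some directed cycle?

A vertex is on a directed cycle iff it belongs to a strongly connected component of size ≥ 2 (or has a self-loop).
The vertices on cycles are {j, k, l, m, n, o, p, s} — 8 in total.

8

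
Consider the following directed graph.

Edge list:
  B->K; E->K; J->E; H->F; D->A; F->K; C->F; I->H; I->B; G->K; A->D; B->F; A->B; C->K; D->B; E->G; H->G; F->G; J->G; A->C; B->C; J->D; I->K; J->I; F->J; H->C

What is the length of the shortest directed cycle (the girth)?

2

For each vertex v, BFS finds the shortest path from v back to v.
The shortest such closed walk is D → A → D, length 2.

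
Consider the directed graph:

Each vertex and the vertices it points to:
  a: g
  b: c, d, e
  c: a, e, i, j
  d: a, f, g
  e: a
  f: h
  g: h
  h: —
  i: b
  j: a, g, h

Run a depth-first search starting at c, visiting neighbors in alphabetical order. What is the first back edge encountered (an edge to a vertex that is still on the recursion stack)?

b→c

DFS from c (visiting neighbors in alphabetical order); mark gray on enter, black on exit:
c gray
  a gray
    g gray
      h gray
      h black
    g black
  a black
  e gray
    e→a: a black — skip
  e black
  i gray
    b gray
      b→c: c is gray → back edge
First back edge: b → c.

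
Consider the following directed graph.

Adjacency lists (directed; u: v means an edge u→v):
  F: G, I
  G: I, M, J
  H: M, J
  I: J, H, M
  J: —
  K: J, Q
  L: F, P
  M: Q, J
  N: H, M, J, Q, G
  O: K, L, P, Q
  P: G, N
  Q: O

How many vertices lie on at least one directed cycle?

11

A vertex is on a directed cycle iff it belongs to a strongly connected component of size ≥ 2 (or has a self-loop).
The vertices on cycles are {F, G, H, I, K, L, M, N, O, P, Q} — 11 in total.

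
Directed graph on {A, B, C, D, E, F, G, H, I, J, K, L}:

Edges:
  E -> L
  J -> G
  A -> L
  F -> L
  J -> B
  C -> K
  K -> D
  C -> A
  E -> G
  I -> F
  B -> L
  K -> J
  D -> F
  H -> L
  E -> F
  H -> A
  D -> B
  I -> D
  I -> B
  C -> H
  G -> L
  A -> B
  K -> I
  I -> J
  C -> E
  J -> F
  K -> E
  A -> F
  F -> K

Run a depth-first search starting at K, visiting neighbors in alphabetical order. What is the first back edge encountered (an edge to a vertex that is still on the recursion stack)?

F->K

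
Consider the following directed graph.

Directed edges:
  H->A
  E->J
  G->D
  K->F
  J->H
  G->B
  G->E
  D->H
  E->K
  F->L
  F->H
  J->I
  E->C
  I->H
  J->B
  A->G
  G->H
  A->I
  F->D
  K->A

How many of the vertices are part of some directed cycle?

A vertex is on a directed cycle iff it belongs to a strongly connected component of size ≥ 2 (or has a self-loop).
The vertices on cycles are {A, D, E, F, G, H, I, J, K} — 9 in total.

9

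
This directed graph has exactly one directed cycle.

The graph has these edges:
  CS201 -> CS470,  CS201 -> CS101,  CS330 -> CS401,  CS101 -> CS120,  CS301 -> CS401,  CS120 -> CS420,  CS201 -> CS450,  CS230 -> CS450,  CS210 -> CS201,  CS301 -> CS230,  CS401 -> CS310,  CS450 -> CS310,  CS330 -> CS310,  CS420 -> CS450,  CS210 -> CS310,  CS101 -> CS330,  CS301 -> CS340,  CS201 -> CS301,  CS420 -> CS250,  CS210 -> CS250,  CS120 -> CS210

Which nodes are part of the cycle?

DFS with gray/black marking from CS120:
CS120 gray
  CS420 gray
    CS450 gray
      CS310 gray
      CS310 black
    CS450 black
    CS250 gray
    CS250 black
  CS420 black
  CS210 gray
    CS201 gray
      CS101 gray
        CS330 gray
          CS330→CS310: CS310 black — skip
          CS401 gray
            CS401→CS310: CS310 black — skip
          CS401 black
        CS330 black
        CS101→CS120: CS120 is gray → back edge
Back edge closes the cycle CS120 → CS210 → CS201 → CS101 → CS120; its vertices are {CS101, CS120, CS201, CS210}.

CS101, CS120, CS201, CS210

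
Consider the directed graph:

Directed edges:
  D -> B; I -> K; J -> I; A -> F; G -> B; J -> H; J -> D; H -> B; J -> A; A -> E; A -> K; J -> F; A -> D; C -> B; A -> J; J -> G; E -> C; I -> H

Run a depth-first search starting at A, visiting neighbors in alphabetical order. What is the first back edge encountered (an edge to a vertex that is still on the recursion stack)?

J→A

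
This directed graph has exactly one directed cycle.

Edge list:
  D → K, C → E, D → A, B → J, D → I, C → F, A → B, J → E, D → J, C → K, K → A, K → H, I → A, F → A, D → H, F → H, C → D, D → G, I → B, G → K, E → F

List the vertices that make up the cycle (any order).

A, B, E, F, J

DFS with gray/black marking from J:
J gray
  E gray
    F gray
      A gray
        B gray
          B→J: J is gray → back edge
Back edge closes the cycle J → E → F → A → B → J; its vertices are {A, B, E, F, J}.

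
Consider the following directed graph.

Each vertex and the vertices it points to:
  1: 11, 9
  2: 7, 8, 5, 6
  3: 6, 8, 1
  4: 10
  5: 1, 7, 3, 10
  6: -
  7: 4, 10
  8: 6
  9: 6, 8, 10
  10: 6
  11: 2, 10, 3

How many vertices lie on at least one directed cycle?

A vertex is on a directed cycle iff it belongs to a strongly connected component of size ≥ 2 (or has a self-loop).
The vertices on cycles are {1, 2, 3, 5, 11} — 5 in total.

5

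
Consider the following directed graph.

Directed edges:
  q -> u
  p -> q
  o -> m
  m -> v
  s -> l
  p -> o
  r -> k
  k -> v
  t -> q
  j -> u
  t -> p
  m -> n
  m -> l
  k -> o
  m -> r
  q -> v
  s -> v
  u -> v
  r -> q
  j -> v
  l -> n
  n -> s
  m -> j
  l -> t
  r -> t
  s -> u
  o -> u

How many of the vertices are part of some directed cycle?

9

A vertex is on a directed cycle iff it belongs to a strongly connected component of size ≥ 2 (or has a self-loop).
The vertices on cycles are {k, l, m, n, o, p, r, s, t} — 9 in total.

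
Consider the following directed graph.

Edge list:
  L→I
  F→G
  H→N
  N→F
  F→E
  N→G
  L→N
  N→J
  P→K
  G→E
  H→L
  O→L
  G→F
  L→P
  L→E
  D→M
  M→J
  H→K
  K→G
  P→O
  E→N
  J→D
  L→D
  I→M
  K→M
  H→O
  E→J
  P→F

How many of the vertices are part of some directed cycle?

10

A vertex is on a directed cycle iff it belongs to a strongly connected component of size ≥ 2 (or has a self-loop).
The vertices on cycles are {D, E, F, G, J, L, M, N, O, P} — 10 in total.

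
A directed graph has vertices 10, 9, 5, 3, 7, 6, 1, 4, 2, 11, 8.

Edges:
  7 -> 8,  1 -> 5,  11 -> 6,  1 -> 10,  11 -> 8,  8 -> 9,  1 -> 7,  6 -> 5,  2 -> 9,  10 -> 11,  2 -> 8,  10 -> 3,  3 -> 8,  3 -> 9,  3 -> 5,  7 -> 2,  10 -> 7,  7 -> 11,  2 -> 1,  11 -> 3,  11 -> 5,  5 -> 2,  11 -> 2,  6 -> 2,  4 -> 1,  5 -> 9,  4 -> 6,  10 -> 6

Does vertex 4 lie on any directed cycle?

4 lies on a cycle iff there is a path from 4 back to itself.
Exploring from 4, it never reaches itself; equivalently, its strongly connected component is a singleton.

No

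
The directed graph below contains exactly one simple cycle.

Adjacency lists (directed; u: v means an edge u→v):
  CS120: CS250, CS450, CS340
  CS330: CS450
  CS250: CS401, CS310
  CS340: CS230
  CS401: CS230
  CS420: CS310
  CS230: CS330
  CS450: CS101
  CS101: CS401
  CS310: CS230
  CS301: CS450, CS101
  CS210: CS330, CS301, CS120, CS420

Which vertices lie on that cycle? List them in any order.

CS101, CS230, CS330, CS401, CS450

DFS with gray/black marking from CS330:
CS330 gray
  CS450 gray
    CS101 gray
      CS401 gray
        CS230 gray
          CS230→CS330: CS330 is gray → back edge
Back edge closes the cycle CS330 → CS450 → CS101 → CS401 → CS230 → CS330; its vertices are {CS101, CS230, CS330, CS401, CS450}.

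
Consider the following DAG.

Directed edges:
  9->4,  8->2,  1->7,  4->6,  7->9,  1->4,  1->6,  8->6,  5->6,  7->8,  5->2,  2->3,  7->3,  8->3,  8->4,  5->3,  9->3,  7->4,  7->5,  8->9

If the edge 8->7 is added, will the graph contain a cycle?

Yes

Adding 8→7 creates a cycle iff 7 can already reach 8.
Path from 7: 7 → 8.
So 7 → … → 8 → 7 is a cycle.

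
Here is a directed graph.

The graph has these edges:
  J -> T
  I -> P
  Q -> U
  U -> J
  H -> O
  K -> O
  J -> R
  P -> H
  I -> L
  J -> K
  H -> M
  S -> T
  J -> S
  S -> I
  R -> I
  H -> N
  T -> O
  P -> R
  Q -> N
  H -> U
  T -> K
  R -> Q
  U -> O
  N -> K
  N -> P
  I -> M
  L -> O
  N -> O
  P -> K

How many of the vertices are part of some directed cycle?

A vertex is on a directed cycle iff it belongs to a strongly connected component of size ≥ 2 (or has a self-loop).
The vertices on cycles are {H, I, J, N, P, Q, R, S, U} — 9 in total.

9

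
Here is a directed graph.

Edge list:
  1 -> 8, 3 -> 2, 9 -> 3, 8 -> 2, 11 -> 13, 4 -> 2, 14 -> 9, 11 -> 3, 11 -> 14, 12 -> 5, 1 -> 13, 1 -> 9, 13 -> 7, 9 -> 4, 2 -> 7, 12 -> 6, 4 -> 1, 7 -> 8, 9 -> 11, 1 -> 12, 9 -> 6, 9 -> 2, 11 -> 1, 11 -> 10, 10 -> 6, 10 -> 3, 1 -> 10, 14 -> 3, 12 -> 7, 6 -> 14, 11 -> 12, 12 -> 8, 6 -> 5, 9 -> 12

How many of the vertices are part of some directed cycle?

A vertex is on a directed cycle iff it belongs to a strongly connected component of size ≥ 2 (or has a self-loop).
The vertices on cycles are {1, 2, 4, 6, 7, 8, 9, 10, 11, 12, 14} — 11 in total.

11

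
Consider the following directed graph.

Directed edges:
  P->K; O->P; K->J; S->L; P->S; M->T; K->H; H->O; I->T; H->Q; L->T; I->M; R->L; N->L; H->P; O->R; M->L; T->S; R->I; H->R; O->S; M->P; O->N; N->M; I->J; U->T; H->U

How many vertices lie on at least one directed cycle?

A vertex is on a directed cycle iff it belongs to a strongly connected component of size ≥ 2 (or has a self-loop).
The vertices on cycles are {H, I, K, L, M, N, O, P, R, S, T} — 11 in total.

11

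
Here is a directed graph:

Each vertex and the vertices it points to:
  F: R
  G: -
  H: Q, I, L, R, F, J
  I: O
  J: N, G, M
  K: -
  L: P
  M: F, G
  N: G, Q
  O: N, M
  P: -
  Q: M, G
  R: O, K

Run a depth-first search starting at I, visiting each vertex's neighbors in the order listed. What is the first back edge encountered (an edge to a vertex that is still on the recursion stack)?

R→O

DFS from I (visiting each vertex's neighbors in the order listed); mark gray on enter, black on exit:
I gray
  O gray
    N gray
      G gray
      G black
      Q gray
        M gray
          F gray
            R gray
              R→O: O is gray → back edge
First back edge: R → O.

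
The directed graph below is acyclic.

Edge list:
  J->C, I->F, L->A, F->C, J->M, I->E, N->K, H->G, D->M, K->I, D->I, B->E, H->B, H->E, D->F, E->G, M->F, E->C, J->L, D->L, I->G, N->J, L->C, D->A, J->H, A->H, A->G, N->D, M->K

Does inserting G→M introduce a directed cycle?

Adding G→M creates a cycle iff M can already reach G.
Path from M: M → K → I → G.
So M → … → G → M is a cycle.

Yes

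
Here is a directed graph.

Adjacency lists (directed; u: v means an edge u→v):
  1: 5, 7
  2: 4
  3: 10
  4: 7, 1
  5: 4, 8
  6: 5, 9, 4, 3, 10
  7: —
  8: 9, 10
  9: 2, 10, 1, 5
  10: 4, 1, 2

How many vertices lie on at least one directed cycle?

7

A vertex is on a directed cycle iff it belongs to a strongly connected component of size ≥ 2 (or has a self-loop).
The vertices on cycles are {1, 2, 4, 5, 8, 9, 10} — 7 in total.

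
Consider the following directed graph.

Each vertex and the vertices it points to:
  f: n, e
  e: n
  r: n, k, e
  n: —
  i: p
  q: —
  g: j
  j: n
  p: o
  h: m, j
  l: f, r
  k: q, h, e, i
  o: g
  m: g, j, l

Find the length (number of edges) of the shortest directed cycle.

5

For each vertex v, BFS finds the shortest path from v back to v.
The shortest such closed walk is l → r → k → h → m → l, length 5.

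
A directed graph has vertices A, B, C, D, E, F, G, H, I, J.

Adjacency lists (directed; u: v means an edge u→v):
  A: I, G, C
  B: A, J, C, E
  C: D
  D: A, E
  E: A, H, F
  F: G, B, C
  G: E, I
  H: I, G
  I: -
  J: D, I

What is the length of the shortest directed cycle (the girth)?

3

For each vertex v, BFS finds the shortest path from v back to v.
The shortest such closed walk is B → E → F → B, length 3.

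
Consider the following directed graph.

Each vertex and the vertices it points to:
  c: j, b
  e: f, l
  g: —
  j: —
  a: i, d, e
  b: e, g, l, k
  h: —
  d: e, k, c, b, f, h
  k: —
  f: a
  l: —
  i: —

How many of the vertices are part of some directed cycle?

A vertex is on a directed cycle iff it belongs to a strongly connected component of size ≥ 2 (or has a self-loop).
The vertices on cycles are {a, b, c, d, e, f} — 6 in total.

6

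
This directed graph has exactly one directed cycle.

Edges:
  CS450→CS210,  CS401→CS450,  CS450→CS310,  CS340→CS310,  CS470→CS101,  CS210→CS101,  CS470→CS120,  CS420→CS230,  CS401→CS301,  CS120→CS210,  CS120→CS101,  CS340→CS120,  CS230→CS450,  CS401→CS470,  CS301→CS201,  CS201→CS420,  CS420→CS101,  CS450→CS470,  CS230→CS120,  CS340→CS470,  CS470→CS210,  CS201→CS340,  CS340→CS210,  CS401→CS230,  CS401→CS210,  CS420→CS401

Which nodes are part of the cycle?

DFS with gray/black marking from CS301:
CS301 gray
  CS201 gray
    CS420 gray
      CS401 gray
        CS450 gray
          CS470 gray
            CS101 gray
            CS101 black
            CS210 gray
              CS210→CS101: CS101 black — skip
            CS210 black
            CS120 gray
              CS120→CS101: CS101 black — skip
              CS120→CS210: CS210 black — skip
            CS120 black
          CS470 black
          CS310 gray
          CS310 black
          CS450→CS210: CS210 black — skip
        CS450 black
        CS401→CS210: CS210 black — skip
        CS401→CS301: CS301 is gray → back edge
Back edge closes the cycle CS301 → CS201 → CS420 → CS401 → CS301; its vertices are {CS201, CS301, CS401, CS420}.

CS201, CS301, CS401, CS420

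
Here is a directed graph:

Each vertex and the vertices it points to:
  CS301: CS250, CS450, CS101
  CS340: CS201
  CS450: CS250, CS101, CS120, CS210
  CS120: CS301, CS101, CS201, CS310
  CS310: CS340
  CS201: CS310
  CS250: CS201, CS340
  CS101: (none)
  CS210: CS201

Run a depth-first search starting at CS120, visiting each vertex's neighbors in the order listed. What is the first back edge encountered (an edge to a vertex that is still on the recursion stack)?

DFS from CS120 (visiting each vertex's neighbors in the order listed); mark gray on enter, black on exit:
CS120 gray
  CS301 gray
    CS250 gray
      CS201 gray
        CS310 gray
          CS340 gray
            CS340→CS201: CS201 is gray → back edge
First back edge: CS340 → CS201.

CS340->CS201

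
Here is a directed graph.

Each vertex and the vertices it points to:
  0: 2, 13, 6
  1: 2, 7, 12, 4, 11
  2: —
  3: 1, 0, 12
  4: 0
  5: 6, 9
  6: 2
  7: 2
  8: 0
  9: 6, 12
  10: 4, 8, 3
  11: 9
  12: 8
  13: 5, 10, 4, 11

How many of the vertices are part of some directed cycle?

11

A vertex is on a directed cycle iff it belongs to a strongly connected component of size ≥ 2 (or has a self-loop).
The vertices on cycles are {0, 1, 3, 4, 5, 8, 9, 10, 11, 12, 13} — 11 in total.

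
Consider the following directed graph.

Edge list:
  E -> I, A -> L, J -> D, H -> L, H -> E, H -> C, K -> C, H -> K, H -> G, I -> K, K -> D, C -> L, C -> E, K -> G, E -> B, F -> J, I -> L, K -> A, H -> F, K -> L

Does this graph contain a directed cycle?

Yes

DFS with white/gray/black marking, starting from I:
I gray
  K gray
    D gray
    D black
    L gray
    L black
    A gray
      A→L: L black — skip
    A black
    C gray
      C→L: L black — skip
      E gray
        E→I: I is gray → back edge
Back edge found, so a cycle exists: I → K → C → E → I.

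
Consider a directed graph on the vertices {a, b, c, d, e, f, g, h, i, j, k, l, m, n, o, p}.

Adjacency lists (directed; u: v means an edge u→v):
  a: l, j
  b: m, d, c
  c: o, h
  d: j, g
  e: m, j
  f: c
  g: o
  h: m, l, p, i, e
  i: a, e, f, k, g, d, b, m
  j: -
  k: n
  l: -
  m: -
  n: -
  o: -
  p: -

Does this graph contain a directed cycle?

Yes

DFS with white/gray/black marking, starting from a:
a gray
  l gray
  l black
  j gray
  j black
a black
b gray
  m gray
  m black
  d gray
    d→j: j black — skip
    g gray
      o gray
      o black
    g black
  d black
  c gray
    c→o: o black — skip
    h gray
      h→m: m black — skip
      h→l: l black — skip
      p gray
      p black
      i gray
        i→a: a black — skip
        e gray
          e→m: m black — skip
          e→j: j black — skip
        e black
        f gray
          f→c: c is gray → back edge
Back edge found, so a cycle exists: c → h → i → f → c.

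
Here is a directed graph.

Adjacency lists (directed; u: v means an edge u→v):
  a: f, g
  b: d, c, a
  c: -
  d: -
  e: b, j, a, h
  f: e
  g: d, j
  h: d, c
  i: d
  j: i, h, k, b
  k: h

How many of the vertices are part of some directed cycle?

6

A vertex is on a directed cycle iff it belongs to a strongly connected component of size ≥ 2 (or has a self-loop).
The vertices on cycles are {a, b, e, f, g, j} — 6 in total.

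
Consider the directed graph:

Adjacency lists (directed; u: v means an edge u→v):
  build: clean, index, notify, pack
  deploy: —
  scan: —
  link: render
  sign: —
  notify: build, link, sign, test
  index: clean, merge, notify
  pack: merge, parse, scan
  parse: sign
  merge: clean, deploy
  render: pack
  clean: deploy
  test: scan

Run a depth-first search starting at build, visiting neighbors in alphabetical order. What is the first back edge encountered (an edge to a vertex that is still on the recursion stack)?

DFS from build (visiting neighbors in alphabetical order); mark gray on enter, black on exit:
build gray
  clean gray
    deploy gray
    deploy black
  clean black
  index gray
    index→clean: clean black — skip
    merge gray
      merge→clean: clean black — skip
      merge→deploy: deploy black — skip
    merge black
    notify gray
      notify→build: build is gray → back edge
First back edge: notify → build.

notify->build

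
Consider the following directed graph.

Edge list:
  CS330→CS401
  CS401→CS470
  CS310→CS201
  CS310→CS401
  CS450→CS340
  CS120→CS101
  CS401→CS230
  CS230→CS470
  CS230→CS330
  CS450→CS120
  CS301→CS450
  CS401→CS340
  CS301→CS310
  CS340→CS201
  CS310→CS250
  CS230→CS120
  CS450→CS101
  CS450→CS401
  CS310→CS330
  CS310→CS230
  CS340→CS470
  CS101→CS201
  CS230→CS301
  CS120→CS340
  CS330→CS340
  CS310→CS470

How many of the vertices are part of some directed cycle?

6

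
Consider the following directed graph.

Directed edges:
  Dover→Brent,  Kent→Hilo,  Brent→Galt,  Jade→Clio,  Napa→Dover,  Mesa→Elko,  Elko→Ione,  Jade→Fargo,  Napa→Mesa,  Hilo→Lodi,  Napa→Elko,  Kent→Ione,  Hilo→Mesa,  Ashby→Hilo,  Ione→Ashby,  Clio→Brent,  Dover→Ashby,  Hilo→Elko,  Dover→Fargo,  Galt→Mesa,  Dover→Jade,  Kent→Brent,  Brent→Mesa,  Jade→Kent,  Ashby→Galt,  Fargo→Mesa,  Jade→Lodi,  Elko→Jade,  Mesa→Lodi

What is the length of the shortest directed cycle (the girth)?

4

For each vertex v, BFS finds the shortest path from v back to v.
The shortest such closed walk is Elko → Jade → Fargo → Mesa → Elko, length 4.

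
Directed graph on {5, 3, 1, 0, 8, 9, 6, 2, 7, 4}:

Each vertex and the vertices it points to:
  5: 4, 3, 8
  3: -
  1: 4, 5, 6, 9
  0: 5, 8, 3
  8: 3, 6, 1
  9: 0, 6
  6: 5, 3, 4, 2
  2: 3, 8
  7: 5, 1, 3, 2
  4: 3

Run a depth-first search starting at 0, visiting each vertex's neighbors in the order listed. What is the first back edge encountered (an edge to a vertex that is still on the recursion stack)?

6->5

DFS from 0 (visiting each vertex's neighbors in the order listed); mark gray on enter, black on exit:
0 gray
  5 gray
    4 gray
      3 gray
      3 black
    4 black
    5→3: 3 black — skip
    8 gray
      8→3: 3 black — skip
      6 gray
        6→5: 5 is gray → back edge
First back edge: 6 → 5.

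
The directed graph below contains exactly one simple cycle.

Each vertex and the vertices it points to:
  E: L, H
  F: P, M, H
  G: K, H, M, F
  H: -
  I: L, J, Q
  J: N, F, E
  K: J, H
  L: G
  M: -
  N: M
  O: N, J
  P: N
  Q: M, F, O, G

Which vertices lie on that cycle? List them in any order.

E, G, J, K, L

DFS with gray/black marking from L:
L gray
  G gray
    K gray
      J gray
        N gray
          M gray
          M black
        N black
        F gray
          P gray
            P→N: N black — skip
          P black
          F→M: M black — skip
          H gray
          H black
        F black
        E gray
          E→L: L is gray → back edge
Back edge closes the cycle L → G → K → J → E → L; its vertices are {E, G, J, K, L}.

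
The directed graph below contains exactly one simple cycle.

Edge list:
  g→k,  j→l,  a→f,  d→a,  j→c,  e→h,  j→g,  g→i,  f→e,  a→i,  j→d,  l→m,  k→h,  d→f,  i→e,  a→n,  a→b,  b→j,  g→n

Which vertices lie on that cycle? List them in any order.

DFS with gray/black marking from j:
j gray
  l gray
    m gray
    m black
  l black
  c gray
  c black
  d gray
    f gray
      e gray
        h gray
        h black
      e black
    f black
    a gray
      n gray
      n black
      b gray
        b→j: j is gray → back edge
Back edge closes the cycle j → d → a → b → j; its vertices are {a, b, d, j}.

a, b, d, j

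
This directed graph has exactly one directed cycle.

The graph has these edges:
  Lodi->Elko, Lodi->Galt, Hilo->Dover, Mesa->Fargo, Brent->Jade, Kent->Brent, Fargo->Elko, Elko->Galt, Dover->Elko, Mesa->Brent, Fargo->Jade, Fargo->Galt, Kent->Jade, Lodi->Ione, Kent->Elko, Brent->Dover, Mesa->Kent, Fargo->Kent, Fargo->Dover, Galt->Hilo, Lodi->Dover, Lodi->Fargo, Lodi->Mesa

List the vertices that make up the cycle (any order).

Elko, Galt, Hilo, Dover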